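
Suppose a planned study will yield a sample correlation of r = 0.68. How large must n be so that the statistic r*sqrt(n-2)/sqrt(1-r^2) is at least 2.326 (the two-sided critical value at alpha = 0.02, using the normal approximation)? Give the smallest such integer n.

9

r√(n−2)/√(1−r²) ≥ 2.326  ⇔  n−2 ≥ (2.326)²·(1−r²)/r²
(1−r²)/r² = (1−0.4624)/0.4624 = 1.1626
n ≥ 2 + 5.410276·1.1626 = 2 + 6.2900 = 8.2900
⌈8.2900⌉ = 9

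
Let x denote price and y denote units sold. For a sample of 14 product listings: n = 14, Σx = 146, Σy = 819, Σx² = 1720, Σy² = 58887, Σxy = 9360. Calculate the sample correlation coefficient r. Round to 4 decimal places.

0.5564

S_xy = nΣxy − ΣxΣy = 14·9360 − 146·819 = 131040 − 119574 = 11466
S_xx = nΣx² − (Σx)² = 14·1720 − 146² = 24080 − 21316 = 2764
S_yy = nΣy² − (Σy)² = 14·58887 − 819² = 824418 − 670761 = 153657
r = S_xy / √(S_xx·S_yy) = 11466 / √(2764·153657) = 11466 / √424707948 = 11466 / 20608.4436 = 0.5564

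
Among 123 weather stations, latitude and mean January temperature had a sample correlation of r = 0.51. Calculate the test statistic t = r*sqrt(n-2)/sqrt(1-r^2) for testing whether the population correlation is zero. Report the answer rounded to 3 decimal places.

t = r·√(n−2) / √(1−r²) with r = 0.51, n = 123
  = 0.51·√121 / √(1 − 0.2601)
  = 0.51·11.000000 / 0.860174
  = 5.610000 / 0.860174 = 6.522

6.522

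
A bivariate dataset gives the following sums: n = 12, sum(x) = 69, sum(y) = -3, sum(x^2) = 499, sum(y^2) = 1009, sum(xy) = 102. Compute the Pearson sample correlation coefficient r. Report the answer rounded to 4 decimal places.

Numerator: nΣxy − (Σx)(Σy) = 12·102 − (69)(-3) = 1431
Denominator: √[(nΣx²−(Σx)²)(nΣy²−(Σy)²)]
  nΣx²−(Σx)² = 12·499 − 4761 = 1227;  nΣy²−(Σy)² = 12·1009 − 9 = 12099
  √(1227·12099) = √14845473 = 3852.9824
r = 1431 / 3852.9824 = 0.3714

0.3714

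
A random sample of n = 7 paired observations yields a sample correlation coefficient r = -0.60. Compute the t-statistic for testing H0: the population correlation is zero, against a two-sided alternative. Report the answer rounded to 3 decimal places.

-1.677

t = r·√(n−2) / √(1−r²) with r = -0.60, n = 7
  = -0.60·√5 / √(1 − 0.3600)
  = -0.60·2.236068 / 0.800000
  = -1.341641 / 0.800000 = -1.677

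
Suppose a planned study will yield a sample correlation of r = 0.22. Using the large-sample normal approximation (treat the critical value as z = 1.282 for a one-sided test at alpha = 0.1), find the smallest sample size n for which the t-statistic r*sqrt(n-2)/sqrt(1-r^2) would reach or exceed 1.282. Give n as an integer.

35

r√(n−2)/√(1−r²) ≥ 1.282  ⇔  n−2 ≥ (1.282)²·(1−r²)/r²
(1−r²)/r² = (1−0.0484)/0.0484 = 19.6612
n ≥ 2 + 1.643524·19.6612 = 2 + 32.3137 = 34.3137
⌈34.3137⌉ = 35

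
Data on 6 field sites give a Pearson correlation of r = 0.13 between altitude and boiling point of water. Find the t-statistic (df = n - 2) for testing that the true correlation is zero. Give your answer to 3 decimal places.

0.262

t = r·√(n−2) / √(1−r²) with r = 0.13, n = 6
  = 0.13·√4 / √(1 − 0.0169)
  = 0.13·2.000000 / 0.991514
  = 0.260000 / 0.991514 = 0.262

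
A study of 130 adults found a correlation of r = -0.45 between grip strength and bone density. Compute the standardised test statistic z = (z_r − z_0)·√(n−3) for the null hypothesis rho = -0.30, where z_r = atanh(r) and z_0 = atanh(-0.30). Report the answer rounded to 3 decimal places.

Fisher z: atanh(-0.45) = -0.484700, atanh(-0.30) = -0.309520
z = (z_r − z_0)·√(n−3) = (-0.484700 − (-0.309520))·√127 = -0.175180 · 11.269428 = -1.974

-1.974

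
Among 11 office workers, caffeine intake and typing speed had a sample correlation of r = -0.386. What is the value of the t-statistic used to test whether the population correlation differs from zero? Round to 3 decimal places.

1 − r² = 1 − 0.148996 = 0.851004;  √(1−r²) = 0.922499
√(n−2) = √9 = 3.000000
t = r·√(n−2)/√(1−r²) = -0.386 · 3.000000 / 0.922499 = -1.255

-1.255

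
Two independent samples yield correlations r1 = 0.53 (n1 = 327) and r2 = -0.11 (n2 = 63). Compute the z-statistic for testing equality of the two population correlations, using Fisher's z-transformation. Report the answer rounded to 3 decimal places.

z1 = atanh(0.53) = 0.590145,  z2 = atanh(-0.11) = -0.110447
SE = √(1/(n1−3) + 1/(n2−3)) = √(1/324 + 1/60) = √(0.0030864 + 0.0166667) = √0.0197531 = 0.140546
z = (z1 − z2)/SE = (0.590145 − (-0.110447)) / 0.140546 = 0.700592 / 0.140546 = 4.985

4.985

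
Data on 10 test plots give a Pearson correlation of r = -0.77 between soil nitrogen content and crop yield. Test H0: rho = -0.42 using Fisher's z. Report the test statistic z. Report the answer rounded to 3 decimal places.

Fisher z: atanh(-0.77) = -1.020328, atanh(-0.42) = -0.447692
z = (z_r − z_0)·√(n−3) = (-1.020328 − (-0.447692))·√7 = -0.572636 · 2.645751 = -1.515

-1.515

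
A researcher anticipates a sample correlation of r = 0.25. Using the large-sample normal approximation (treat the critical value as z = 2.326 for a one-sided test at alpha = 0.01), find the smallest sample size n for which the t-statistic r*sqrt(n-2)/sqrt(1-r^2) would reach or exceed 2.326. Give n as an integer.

r√(n−2)/√(1−r²) ≥ 2.326  ⇔  n−2 ≥ (2.326)²·(1−r²)/r²
(1−r²)/r² = (1−0.0625)/0.0625 = 15.0000
n ≥ 2 + 5.410276·15.0000 = 2 + 81.1541 = 83.1541
⌈83.1541⌉ = 84

84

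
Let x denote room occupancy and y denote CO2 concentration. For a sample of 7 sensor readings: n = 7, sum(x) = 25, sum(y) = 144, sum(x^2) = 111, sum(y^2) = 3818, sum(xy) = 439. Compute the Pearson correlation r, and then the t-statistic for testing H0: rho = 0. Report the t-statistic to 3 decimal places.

-1.481

S_xy = nΣxy − ΣxΣy = 7·439 − 25·144 = 3073 − 3600 = -527
S_xx = nΣx² − (Σx)² = 7·111 − 25² = 777 − 625 = 152
S_yy = nΣy² − (Σy)² = 7·3818 − 144² = 26726 − 20736 = 5990
r = S_xy / √(S_xx·S_yy) = -527 / √(152·5990) = -527 / √910480 = -527 / 954.1908 = -0.5523
t = r·√(n−2)/√(1−r²) = -0.5523·√5 / √(1−0.305035) = -1.234980 / 0.833646 = -1.481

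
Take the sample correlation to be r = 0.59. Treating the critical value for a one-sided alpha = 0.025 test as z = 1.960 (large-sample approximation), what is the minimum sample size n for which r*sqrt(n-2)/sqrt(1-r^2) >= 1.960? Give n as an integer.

Need r·√(n−2)/√(1−r²) ≥ 1.960
√(n−2) ≥ 1.960·√(1−0.3481) / 0.59 = 1.960·0.807403 / 0.59 = 2.6822
n−2 ≥ 7.1942  ⇒  n ≥ 9.1942
Smallest integer n = 10

10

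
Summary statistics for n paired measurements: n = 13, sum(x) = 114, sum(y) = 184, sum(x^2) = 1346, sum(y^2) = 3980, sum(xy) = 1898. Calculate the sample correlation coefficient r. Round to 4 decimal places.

0.4121

Numerator: nΣxy − (Σx)(Σy) = 13·1898 − (114)(184) = 3698
Denominator: √[(nΣx²−(Σx)²)(nΣy²−(Σy)²)]
  nΣx²−(Σx)² = 13·1346 − 12996 = 4502;  nΣy²−(Σy)² = 13·3980 − 33856 = 17884
  √(4502·17884) = √80513768 = 8972.9465
r = 3698 / 8972.9465 = 0.4121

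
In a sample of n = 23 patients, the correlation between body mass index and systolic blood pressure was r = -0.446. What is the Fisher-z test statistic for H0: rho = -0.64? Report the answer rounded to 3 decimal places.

z_r = atanh(-0.446) = -0.479696,  z_0 = atanh(-0.64) = -0.758174
SE = 1/√(n−3) = 1/√20 = 0.223607
z = (z_r − z_0)/SE = (-0.479696 − (-0.758174)) / 0.223607 = 0.278478 / 0.223607 = 1.245

1.245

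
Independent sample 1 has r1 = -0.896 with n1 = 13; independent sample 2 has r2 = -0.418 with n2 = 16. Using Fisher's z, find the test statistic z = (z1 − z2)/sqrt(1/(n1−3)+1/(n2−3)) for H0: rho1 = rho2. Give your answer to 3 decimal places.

-2.392

z1 = atanh(-0.896) = -1.451555,  z2 = atanh(-0.418) = -0.445266
SE = √(1/(n1−3) + 1/(n2−3)) = √(1/10 + 1/13) = √(0.1000000 + 0.0769231) = √0.1769231 = 0.420622
z = (z1 − z2)/SE = (-1.451555 − (-0.445266)) / 0.420622 = -1.006289 / 0.420622 = -2.392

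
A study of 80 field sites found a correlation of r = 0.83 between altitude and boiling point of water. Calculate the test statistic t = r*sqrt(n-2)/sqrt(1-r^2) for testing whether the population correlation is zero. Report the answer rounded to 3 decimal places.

1 − r² = 1 − 0.6889 = 0.3111;  √(1−r²) = 0.557763
√(n−2) = √78 = 8.831761
t = r·√(n−2)/√(1−r²) = 0.83 · 8.831761 / 0.557763 = 13.142

13.142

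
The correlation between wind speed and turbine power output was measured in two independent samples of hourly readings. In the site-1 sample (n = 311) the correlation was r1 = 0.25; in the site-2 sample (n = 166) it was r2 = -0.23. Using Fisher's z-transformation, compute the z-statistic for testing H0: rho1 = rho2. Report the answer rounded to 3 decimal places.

5.055

Fisher z-transforms: z1 = atanh(0.25) = 0.255413, z2 = atanh(-0.23) = -0.234189; difference d = 0.489602
Var(d) = 1/308 + 1/163 = 0.0032468 + 0.0061350 = 0.0093818
z = d/√Var(d) = 0.489602 / √0.0093818 = 0.489602 / 0.096860 = 5.055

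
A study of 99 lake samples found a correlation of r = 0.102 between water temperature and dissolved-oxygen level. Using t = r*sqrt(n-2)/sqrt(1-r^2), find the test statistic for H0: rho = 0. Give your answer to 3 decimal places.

1 − r² = 1 − 0.010404 = 0.989596;  √(1−r²) = 0.994784
√(n−2) = √97 = 9.848858
t = r·√(n−2)/√(1−r²) = 0.102 · 9.848858 / 0.994784 = 1.010

1.010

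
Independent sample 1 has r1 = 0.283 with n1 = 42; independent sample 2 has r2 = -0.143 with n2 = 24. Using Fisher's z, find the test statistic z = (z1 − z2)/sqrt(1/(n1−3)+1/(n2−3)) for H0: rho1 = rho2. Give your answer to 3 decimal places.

1.607

z1 = atanh(0.283) = 0.290940,  z2 = atanh(-0.143) = -0.143987
SE = √(1/(n1−3) + 1/(n2−3)) = √(1/39 + 1/21) = √(0.0256410 + 0.0476190) = √0.0732600 = 0.270666
z = (z1 − z2)/SE = (0.290940 − (-0.143987)) / 0.270666 = 0.434927 / 0.270666 = 1.607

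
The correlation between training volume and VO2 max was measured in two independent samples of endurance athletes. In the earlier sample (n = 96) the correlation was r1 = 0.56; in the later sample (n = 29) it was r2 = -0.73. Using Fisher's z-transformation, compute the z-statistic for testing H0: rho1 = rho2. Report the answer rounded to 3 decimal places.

7.039

Fisher z-transforms: z1 = atanh(0.56) = 0.632833, z2 = atanh(-0.73) = -0.928727; difference d = 1.561560
Var(d) = 1/93 + 1/26 = 0.0107527 + 0.0384615 = 0.0492142
z = d/√Var(d) = 1.561560 / √0.0492142 = 1.561560 / 0.221843 = 7.039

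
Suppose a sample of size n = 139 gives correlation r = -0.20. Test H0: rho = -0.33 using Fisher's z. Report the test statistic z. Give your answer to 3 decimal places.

z_r = atanh(-0.20) = -0.202733,  z_0 = atanh(-0.33) = -0.342828
SE = 1/√(n−3) = 1/√136 = 0.085749
z = (z_r − z_0)/SE = (-0.202733 − (-0.342828)) / 0.085749 = 0.140095 / 0.085749 = 1.634

1.634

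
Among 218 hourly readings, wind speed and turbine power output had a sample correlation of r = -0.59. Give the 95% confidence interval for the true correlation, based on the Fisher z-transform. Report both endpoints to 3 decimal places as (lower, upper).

Fisher z: z_r = atanh(r) = ½·ln((1+(-0.59))/(1−(-0.59))) = -0.677666
SE(z) = 1/√(n−3) = 1/√215 = 0.068199
95% ⇒ z* = 1.960; margin = 1.960·0.068199 = 0.133670
CI on z-scale: (-0.811336, -0.543996)
Back-transform: tanh(-0.811336) = -0.670327, tanh(-0.543996) = -0.496007

(-0.670, -0.496)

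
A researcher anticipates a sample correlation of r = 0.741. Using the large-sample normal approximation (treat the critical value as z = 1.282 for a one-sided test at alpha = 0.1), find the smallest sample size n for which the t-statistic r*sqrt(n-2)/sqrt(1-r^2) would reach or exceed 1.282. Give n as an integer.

4

Need r·√(n−2)/√(1−r²) ≥ 1.282
√(n−2) ≥ 1.282·√(1−0.549081) / 0.741 = 1.282·0.671505 / 0.741 = 1.1618
n−2 ≥ 1.3498  ⇒  n ≥ 3.3498
Smallest integer n = 4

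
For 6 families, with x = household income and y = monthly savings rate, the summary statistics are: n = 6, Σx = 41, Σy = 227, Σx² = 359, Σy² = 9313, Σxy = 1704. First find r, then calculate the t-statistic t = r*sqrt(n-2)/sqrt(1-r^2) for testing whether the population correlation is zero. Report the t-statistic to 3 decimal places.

S_xy = nΣxy − ΣxΣy = 6·1704 − 41·227 = 10224 − 9307 = 917
S_xx = nΣx² − (Σx)² = 6·359 − 41² = 2154 − 1681 = 473
S_yy = nΣy² − (Σy)² = 6·9313 − 227² = 55878 − 51529 = 4349
r = S_xy / √(S_xx·S_yy) = 917 / √(473·4349) = 917 / √2057077 = 917 / 1434.2514 = 0.6394
t = r·√(n−2)/√(1−r²) = 0.6394·√4 / √(1−0.408832) = 1.278800 / 0.768875 = 1.663

1.663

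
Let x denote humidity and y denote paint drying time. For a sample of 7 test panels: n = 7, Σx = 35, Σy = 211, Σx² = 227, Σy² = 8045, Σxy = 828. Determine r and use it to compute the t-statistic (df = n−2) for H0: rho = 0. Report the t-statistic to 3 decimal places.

-2.672

Numerator: nΣxy − (Σx)(Σy) = 7·828 − (35)(211) = -1589
Denominator: √[(nΣx²−(Σx)²)(nΣy²−(Σy)²)]
  nΣx²−(Σx)² = 7·227 − 1225 = 364;  nΣy²−(Σy)² = 7·8045 − 44521 = 11794
  √(364·11794) = √4293016 = 2071.9595
r = -1589 / 2071.9595 = -0.7669
t = r·√(n−2)/√(1−r²) = -0.7669·√5 / √(1−0.588136) = -1.714841 / 0.641766 = -2.672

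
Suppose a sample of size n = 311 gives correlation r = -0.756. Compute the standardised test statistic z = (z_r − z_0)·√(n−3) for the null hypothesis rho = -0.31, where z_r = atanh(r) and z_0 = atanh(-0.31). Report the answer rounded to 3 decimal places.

z_r = atanh(-0.756) = -0.986813,  z_0 = atanh(-0.31) = -0.320545
SE = 1/√(n−3) = 1/√308 = 0.056980
z = (z_r − z_0)/SE = (-0.986813 − (-0.320545)) / 0.056980 = -0.666268 / 0.056980 = -11.693

-11.693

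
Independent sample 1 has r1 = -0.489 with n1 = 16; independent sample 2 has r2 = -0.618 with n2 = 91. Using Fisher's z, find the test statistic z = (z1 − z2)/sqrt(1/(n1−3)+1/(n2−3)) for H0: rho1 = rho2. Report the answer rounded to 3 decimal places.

Fisher z-transforms: z1 = atanh(-0.489) = -0.534745, z2 = atanh(-0.618) = -0.721763; difference d = 0.187018
Var(d) = 1/13 + 1/88 = 0.0769231 + 0.0113636 = 0.0882867
z = d/√Var(d) = 0.187018 / √0.0882867 = 0.187018 / 0.297131 = 0.629

0.629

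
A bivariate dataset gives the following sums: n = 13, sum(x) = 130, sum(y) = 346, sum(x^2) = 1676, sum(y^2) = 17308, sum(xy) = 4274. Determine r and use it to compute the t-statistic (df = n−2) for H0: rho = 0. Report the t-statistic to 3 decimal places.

1.749

Numerator: nΣxy − (Σx)(Σy) = 13·4274 − (130)(346) = 10582
Denominator: √[(nΣx²−(Σx)²)(nΣy²−(Σy)²)]
  nΣx²−(Σx)² = 13·1676 − 16900 = 4888;  nΣy²−(Σy)² = 13·17308 − 119716 = 105288
  √(4888·105288) = √514647744 = 22685.8490
r = 10582 / 22685.8490 = 0.4665
t = r·√(n−2)/√(1−r²) = 0.4665·√11 / √(1−0.217622) = 1.547205 / 0.884521 = 1.749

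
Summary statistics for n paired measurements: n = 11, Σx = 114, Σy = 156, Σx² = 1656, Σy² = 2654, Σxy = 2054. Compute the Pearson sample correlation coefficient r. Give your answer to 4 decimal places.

Numerator: nΣxy − (Σx)(Σy) = 11·2054 − (114)(156) = 4810
Denominator: √[(nΣx²−(Σx)²)(nΣy²−(Σy)²)]
  nΣx²−(Σx)² = 11·1656 − 12996 = 5220;  nΣy²−(Σy)² = 11·2654 − 24336 = 4858
  √(5220·4858) = √25358760 = 5035.7482
r = 4810 / 5035.7482 = 0.9552

0.9552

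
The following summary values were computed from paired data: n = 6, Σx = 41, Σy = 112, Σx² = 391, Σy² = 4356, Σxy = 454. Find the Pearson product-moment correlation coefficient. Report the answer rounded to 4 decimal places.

-0.6213

Numerator: nΣxy − (Σx)(Σy) = 6·454 − (41)(112) = -1868
Denominator: √[(nΣx²−(Σx)²)(nΣy²−(Σy)²)]
  nΣx²−(Σx)² = 6·391 − 1681 = 665;  nΣy²−(Σy)² = 6·4356 − 12544 = 13592
  √(665·13592) = √9038680 = 3006.4398
r = -1868 / 3006.4398 = -0.6213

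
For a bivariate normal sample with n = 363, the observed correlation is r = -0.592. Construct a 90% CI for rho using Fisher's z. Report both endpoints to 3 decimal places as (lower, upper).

(-0.645, -0.533)

Fisher z: z_r = atanh(r) = ½·ln((1+(-0.592))/(1−(-0.592))) = -0.680740
SE(z) = 1/√(n−3) = 1/√360 = 0.052705
90% ⇒ z* = 1.645; margin = 1.645·0.052705 = 0.086700
CI on z-scale: (-0.767440, -0.594040)
Back-transform: tanh(-0.767440) = -0.645438, tanh(-0.594040) = -0.532795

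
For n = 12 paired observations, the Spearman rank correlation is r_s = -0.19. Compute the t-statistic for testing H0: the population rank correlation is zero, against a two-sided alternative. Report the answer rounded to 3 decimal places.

1 − r_s² = 1 − 0.0361 = 0.9639;  √(1−r_s²) = 0.981784
√(n−2) = √10 = 3.162278
t = r_s·√(n−2)/√(1−r_s²) = -0.19 · 3.162278 / 0.981784 = -0.612

-0.612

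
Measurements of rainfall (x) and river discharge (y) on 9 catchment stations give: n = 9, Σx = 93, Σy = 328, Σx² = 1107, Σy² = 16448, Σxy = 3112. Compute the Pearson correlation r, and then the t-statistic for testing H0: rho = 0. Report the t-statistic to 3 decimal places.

-0.964

S_xy = nΣxy − ΣxΣy = 9·3112 − 93·328 = 28008 − 30504 = -2496
S_xx = nΣx² − (Σx)² = 9·1107 − 93² = 9963 − 8649 = 1314
S_yy = nΣy² − (Σy)² = 9·16448 − 328² = 148032 − 107584 = 40448
r = S_xy / √(S_xx·S_yy) = -2496 / √(1314·40448) = -2496 / √53148672 = -2496 / 7290.3136 = -0.3424
t = r·√(n−2)/√(1−r²) = -0.3424·√7 / √(1−0.117238) = -0.905905 / 0.939554 = -0.964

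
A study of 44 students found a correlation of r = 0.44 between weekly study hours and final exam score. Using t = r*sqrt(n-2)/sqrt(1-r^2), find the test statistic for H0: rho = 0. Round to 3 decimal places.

t = r·√(n−2) / √(1−r²) with r = 0.44, n = 44
  = 0.44·√42 / √(1 − 0.1936)
  = 0.44·6.480741 / 0.897998
  = 2.851526 / 0.897998 = 3.175

3.175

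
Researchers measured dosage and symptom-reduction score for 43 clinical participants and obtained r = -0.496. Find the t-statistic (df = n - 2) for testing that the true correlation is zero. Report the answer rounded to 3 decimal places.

1 − r² = 1 − 0.246016 = 0.753984;  √(1−r²) = 0.868323
√(n−2) = √41 = 6.403124
t = r·√(n−2)/√(1−r²) = -0.496 · 6.403124 / 0.868323 = -3.658

-3.658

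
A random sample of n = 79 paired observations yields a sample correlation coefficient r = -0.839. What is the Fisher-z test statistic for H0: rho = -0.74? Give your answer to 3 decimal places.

Fisher z: atanh(-0.839) = -1.217786, atanh(-0.74) = -0.950479
z = (z_r − z_0)·√(n−3) = (-1.217786 − (-0.950479))·√76 = -0.267307 · 8.717798 = -2.330

-2.330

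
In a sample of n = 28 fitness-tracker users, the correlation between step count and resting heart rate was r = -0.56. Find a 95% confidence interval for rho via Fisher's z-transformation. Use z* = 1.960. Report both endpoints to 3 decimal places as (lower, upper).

(-0.772, -0.236)

z_r = atanh(-0.56) = -0.632833;  SE = 1/√(n−3) = 1/√25 = 0.200000
z-limits: -0.632833 ± 1.960·0.200000 = -0.632833 ± 0.392000 = [-1.024833, -0.240833]
ρ-limits: (tanh -1.024833, tanh -0.240833) = (-0.772, -0.236)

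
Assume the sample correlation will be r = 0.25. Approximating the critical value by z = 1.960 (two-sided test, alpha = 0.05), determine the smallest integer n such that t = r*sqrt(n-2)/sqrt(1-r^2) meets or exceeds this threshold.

r√(n−2)/√(1−r²) ≥ 1.960  ⇔  n−2 ≥ (1.960)²·(1−r²)/r²
(1−r²)/r² = (1−0.0625)/0.0625 = 15.0000
n ≥ 2 + 3.8416·15.0000 = 2 + 57.6240 = 59.6240
⌈59.6240⌉ = 60

60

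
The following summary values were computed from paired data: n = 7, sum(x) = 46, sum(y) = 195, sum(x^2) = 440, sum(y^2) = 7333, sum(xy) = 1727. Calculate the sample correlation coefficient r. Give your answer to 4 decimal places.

0.8709

Numerator: nΣxy − (Σx)(Σy) = 7·1727 − (46)(195) = 3119
Denominator: √[(nΣx²−(Σx)²)(nΣy²−(Σy)²)]
  nΣx²−(Σx)² = 7·440 − 2116 = 964;  nΣy²−(Σy)² = 7·7333 − 38025 = 13306
  √(964·13306) = √12826984 = 3581.4779
r = 3119 / 3581.4779 = 0.8709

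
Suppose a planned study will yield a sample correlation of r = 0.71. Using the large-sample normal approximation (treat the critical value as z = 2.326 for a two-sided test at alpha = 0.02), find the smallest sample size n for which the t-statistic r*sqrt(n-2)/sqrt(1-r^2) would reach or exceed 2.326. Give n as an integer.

Need r·√(n−2)/√(1−r²) ≥ 2.326
√(n−2) ≥ 2.326·√(1−0.5041) / 0.71 = 2.326·0.704202 / 0.71 = 2.3070
n−2 ≥ 5.3222  ⇒  n ≥ 7.3222
Smallest integer n = 8

8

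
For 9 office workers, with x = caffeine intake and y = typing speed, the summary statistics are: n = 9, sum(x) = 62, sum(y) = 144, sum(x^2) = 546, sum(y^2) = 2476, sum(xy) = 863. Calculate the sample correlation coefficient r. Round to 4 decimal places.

-0.9021

S_xy = nΣxy − ΣxΣy = 9·863 − 62·144 = 7767 − 8928 = -1161
S_xx = nΣx² − (Σx)² = 9·546 − 62² = 4914 − 3844 = 1070
S_yy = nΣy² − (Σy)² = 9·2476 − 144² = 22284 − 20736 = 1548
r = S_xy / √(S_xx·S_yy) = -1161 / √(1070·1548) = -1161 / √1656360 = -1161 / 1286.9965 = -0.9021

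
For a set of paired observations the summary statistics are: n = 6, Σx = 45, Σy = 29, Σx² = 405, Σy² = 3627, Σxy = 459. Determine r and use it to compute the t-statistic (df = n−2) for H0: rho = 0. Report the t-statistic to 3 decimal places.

1.148

Numerator: nΣxy − (Σx)(Σy) = 6·459 − (45)(29) = 1449
Denominator: √[(nΣx²−(Σx)²)(nΣy²−(Σy)²)]
  nΣx²−(Σx)² = 6·405 − 2025 = 405;  nΣy²−(Σy)² = 6·3627 − 841 = 20921
  √(405·20921) = √8473005 = 2910.8427
r = 1449 / 2910.8427 = 0.4978
t = r·√(n−2)/√(1−r²) = 0.4978·√4 / √(1−0.247805) = 0.995600 / 0.867292 = 1.148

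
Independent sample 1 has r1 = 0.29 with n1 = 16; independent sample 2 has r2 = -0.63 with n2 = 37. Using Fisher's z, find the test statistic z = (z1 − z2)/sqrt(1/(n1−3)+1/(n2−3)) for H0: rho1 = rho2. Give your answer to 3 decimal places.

3.189

z1 = atanh(0.29) = 0.298566,  z2 = atanh(-0.63) = -0.741416
SE = √(1/(n1−3) + 1/(n2−3)) = √(1/13 + 1/34) = √(0.0769231 + 0.0294118) = √0.1063349 = 0.326090
z = (z1 − z2)/SE = (0.298566 − (-0.741416)) / 0.326090 = 1.039982 / 0.326090 = 3.189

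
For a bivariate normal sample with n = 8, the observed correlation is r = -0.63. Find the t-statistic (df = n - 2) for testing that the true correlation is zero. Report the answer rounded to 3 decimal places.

-1.987

t = r·√(n−2) / √(1−r²) with r = -0.63, n = 8
  = -0.63·√6 / √(1 − 0.3969)
  = -0.63·2.449490 / 0.776595
  = -1.543179 / 0.776595 = -1.987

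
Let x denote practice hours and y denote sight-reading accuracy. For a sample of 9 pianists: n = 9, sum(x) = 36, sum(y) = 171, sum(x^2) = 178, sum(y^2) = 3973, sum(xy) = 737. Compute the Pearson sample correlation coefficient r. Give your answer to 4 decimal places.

Numerator: nΣxy − (Σx)(Σy) = 9·737 − (36)(171) = 477
Denominator: √[(nΣx²−(Σx)²)(nΣy²−(Σy)²)]
  nΣx²−(Σx)² = 9·178 − 1296 = 306;  nΣy²−(Σy)² = 9·3973 − 29241 = 6516
  √(306·6516) = √1993896 = 1412.0538
r = 477 / 1412.0538 = 0.3378

0.3378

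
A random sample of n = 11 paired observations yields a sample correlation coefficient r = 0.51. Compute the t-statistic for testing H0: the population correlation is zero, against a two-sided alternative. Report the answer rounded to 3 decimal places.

t = r·√(n−2) / √(1−r²) with r = 0.51, n = 11
  = 0.51·√9 / √(1 − 0.2601)
  = 0.51·3.000000 / 0.860174
  = 1.530000 / 0.860174 = 1.779

1.779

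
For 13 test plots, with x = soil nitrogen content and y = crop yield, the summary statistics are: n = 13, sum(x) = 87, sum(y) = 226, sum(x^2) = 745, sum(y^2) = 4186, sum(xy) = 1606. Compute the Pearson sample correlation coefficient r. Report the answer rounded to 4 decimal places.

S_xy = nΣxy − ΣxΣy = 13·1606 − 87·226 = 20878 − 19662 = 1216
S_xx = nΣx² − (Σx)² = 13·745 − 87² = 9685 − 7569 = 2116
S_yy = nΣy² − (Σy)² = 13·4186 − 226² = 54418 − 51076 = 3342
r = S_xy / √(S_xx·S_yy) = 1216 / √(2116·3342) = 1216 / √7071672 = 1216 / 2659.2616 = 0.4573

0.4573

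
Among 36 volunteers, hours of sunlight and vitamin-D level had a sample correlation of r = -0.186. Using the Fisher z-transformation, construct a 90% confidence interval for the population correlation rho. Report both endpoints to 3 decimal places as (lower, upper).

(-0.442, 0.098)

Fisher z: z_r = atanh(r) = ½·ln((1+(-0.186))/(1−(-0.186))) = -0.188191
SE(z) = 1/√(n−3) = 1/√33 = 0.174078
90% ⇒ z* = 1.645; margin = 1.645·0.174078 = 0.286358
CI on z-scale: (-0.474549, 0.098167)
Back-transform: tanh(-0.474549) = -0.441867, tanh(0.098167) = 0.097853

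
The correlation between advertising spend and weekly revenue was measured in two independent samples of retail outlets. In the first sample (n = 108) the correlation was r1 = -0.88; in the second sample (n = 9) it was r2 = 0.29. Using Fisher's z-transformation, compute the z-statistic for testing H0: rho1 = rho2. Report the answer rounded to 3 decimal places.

Fisher z-transforms: z1 = atanh(-0.88) = -1.375768, z2 = atanh(0.29) = 0.298566; difference d = -1.674334
Var(d) = 1/105 + 1/6 = 0.0095238 + 0.1666667 = 0.1761905
z = d/√Var(d) = -1.674334 / √0.1761905 = -1.674334 / 0.419751 = -3.989

-3.989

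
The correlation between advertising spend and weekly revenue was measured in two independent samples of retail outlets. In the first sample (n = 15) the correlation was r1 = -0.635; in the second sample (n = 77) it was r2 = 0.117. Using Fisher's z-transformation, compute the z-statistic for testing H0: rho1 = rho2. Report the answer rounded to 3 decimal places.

-2.787

Fisher z-transforms: z1 = atanh(-0.635) = -0.749750, z2 = atanh(0.117) = 0.117538; difference d = -0.867288
Var(d) = 1/12 + 1/74 = 0.0833333 + 0.0135135 = 0.0968468
z = d/√Var(d) = -0.867288 / √0.0968468 = -0.867288 / 0.311202 = -2.787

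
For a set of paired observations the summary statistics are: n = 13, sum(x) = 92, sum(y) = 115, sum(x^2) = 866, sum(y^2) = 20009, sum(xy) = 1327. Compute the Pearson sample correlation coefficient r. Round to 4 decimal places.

0.2540

Numerator: nΣxy − (Σx)(Σy) = 13·1327 − (92)(115) = 6671
Denominator: √[(nΣx²−(Σx)²)(nΣy²−(Σy)²)]
  nΣx²−(Σx)² = 13·866 − 8464 = 2794;  nΣy²−(Σy)² = 13·20009 − 13225 = 246892
  √(2794·246892) = √689816248 = 26264.3532
r = 6671 / 26264.3532 = 0.2540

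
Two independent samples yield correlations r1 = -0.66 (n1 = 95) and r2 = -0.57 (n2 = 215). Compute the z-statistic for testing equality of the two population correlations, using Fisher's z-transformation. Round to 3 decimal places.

Fisher z-transforms: z1 = atanh(-0.66) = -0.792814, z2 = atanh(-0.57) = -0.647523; difference d = -0.145291
Var(d) = 1/92 + 1/212 = 0.0108696 + 0.0047170 = 0.0155866
z = d/√Var(d) = -0.145291 / √0.0155866 = -0.145291 / 0.124846 = -1.164

-1.164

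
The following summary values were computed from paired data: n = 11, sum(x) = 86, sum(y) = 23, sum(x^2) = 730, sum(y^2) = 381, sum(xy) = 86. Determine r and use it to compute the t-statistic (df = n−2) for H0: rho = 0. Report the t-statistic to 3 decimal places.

-2.762

S_xy = nΣxy − ΣxΣy = 11·86 − 86·23 = 946 − 1978 = -1032
S_xx = nΣx² − (Σx)² = 11·730 − 86² = 8030 − 7396 = 634
S_yy = nΣy² − (Σy)² = 11·381 − 23² = 4191 − 529 = 3662
r = S_xy / √(S_xx·S_yy) = -1032 / √(634·3662) = -1032 / √2321708 = -1032 / 1523.7152 = -0.6773
t = r·√(n−2)/√(1−r²) = -0.6773·√9 / √(1−0.458735) = -2.031900 / 0.735707 = -2.762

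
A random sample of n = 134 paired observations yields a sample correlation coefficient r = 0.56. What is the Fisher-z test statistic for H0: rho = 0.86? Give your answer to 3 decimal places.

Fisher z: atanh(0.56) = 0.632833, atanh(0.86) = 1.293345
z = (z_r − z_0)·√(n−3) = (0.632833 − 1.293345)·√131 = -0.660512 · 11.445523 = -7.560

-7.560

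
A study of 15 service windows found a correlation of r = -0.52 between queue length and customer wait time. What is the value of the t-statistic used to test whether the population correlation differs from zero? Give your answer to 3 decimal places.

1 − r² = 1 − 0.2704 = 0.7296;  √(1−r²) = 0.854166
√(n−2) = √13 = 3.605551
t = r·√(n−2)/√(1−r²) = -0.52 · 3.605551 / 0.854166 = -2.195

-2.195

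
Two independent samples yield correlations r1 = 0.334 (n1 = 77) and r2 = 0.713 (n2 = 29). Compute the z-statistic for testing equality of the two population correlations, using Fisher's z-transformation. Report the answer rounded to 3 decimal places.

-2.395

z1 = atanh(0.334) = 0.347324,  z2 = atanh(0.713) = 0.893260
SE = √(1/(n1−3) + 1/(n2−3)) = √(1/74 + 1/26) = √(0.0135135 + 0.0384615) = √0.0519750 = 0.227980
z = (z1 − z2)/SE = (0.347324 − 0.893260) / 0.227980 = -0.545936 / 0.227980 = -2.395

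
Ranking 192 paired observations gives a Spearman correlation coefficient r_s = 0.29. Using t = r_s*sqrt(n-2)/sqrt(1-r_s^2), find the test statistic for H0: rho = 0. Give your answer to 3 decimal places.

4.177

1 − r_s² = 1 − 0.0841 = 0.9159;  √(1−r_s²) = 0.957027
√(n−2) = √190 = 13.784049
t = r_s·√(n−2)/√(1−r_s²) = 0.29 · 13.784049 / 0.957027 = 4.177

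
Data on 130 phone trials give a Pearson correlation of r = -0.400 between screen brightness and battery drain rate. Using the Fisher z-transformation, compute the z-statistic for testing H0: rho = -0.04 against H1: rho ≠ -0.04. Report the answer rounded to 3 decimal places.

Fisher z: atanh(-0.400) = -0.423649, atanh(-0.04) = -0.040021
z = (z_r − z_0)·√(n−3) = (-0.423649 − (-0.040021))·√127 = -0.383628 · 11.269428 = -4.323

-4.323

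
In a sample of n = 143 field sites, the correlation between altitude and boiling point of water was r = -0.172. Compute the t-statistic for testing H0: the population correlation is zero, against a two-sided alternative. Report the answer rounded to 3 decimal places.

-2.073

t = r·√(n−2) / √(1−r²) with r = -0.172, n = 143
  = -0.172·√141 / √(1 − 0.029584)
  = -0.172·11.874342 / 0.985097
  = -2.042387 / 0.985097 = -2.073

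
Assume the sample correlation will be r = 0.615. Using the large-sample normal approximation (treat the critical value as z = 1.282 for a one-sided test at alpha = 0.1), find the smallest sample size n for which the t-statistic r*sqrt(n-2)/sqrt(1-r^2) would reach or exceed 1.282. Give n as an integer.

5

r√(n−2)/√(1−r²) ≥ 1.282  ⇔  n−2 ≥ (1.282)²·(1−r²)/r²
(1−r²)/r² = (1−0.378225)/0.378225 = 1.6439
n ≥ 2 + 1.643524·1.6439 = 2 + 2.7018 = 4.7018
⌈4.7018⌉ = 5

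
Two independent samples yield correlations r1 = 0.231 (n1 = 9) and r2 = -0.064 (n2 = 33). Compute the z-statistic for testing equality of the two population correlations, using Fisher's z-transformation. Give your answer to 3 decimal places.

Fisher z-transforms: z1 = atanh(0.231) = 0.235246, z2 = atanh(-0.064) = -0.064088; difference d = 0.299334
Var(d) = 1/6 + 1/30 = 0.1666667 + 0.0333333 = 0.2000000
z = d/√Var(d) = 0.299334 / √0.2000000 = 0.299334 / 0.447214 = 0.669

0.669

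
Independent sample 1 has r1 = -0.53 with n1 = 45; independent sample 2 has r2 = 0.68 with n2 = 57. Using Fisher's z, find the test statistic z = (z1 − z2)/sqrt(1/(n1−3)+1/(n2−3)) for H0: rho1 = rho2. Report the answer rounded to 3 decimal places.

Fisher z-transforms: z1 = atanh(-0.53) = -0.590145, z2 = atanh(0.68) = 0.829114; difference d = -1.419259
Var(d) = 1/42 + 1/54 = 0.0238095 + 0.0185185 = 0.0423280
z = d/√Var(d) = -1.419259 / √0.0423280 = -1.419259 / 0.205738 = -6.898

-6.898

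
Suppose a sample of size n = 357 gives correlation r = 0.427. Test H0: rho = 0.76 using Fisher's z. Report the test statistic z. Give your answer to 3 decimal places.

Fisher z: atanh(0.427) = 0.456222, atanh(0.76) = 0.996215
z = (z_r − z_0)·√(n−3) = (0.456222 − 0.996215)·√354 = -0.539993 · 18.814888 = -10.160

-10.160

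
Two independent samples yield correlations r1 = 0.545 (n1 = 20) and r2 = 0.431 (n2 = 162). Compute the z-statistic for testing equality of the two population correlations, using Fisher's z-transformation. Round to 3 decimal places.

z1 = atanh(0.545) = 0.611241,  z2 = atanh(0.431) = 0.461124
SE = √(1/(n1−3) + 1/(n2−3)) = √(1/17 + 1/159) = √(0.0588235 + 0.0062893) = √0.0651128 = 0.255172
z = (z1 − z2)/SE = (0.611241 − 0.461124) / 0.255172 = 0.150117 / 0.255172 = 0.588

0.588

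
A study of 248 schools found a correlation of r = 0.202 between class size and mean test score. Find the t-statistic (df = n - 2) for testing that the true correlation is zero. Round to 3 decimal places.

t = r·√(n−2) / √(1−r²) with r = 0.202, n = 248
  = 0.202·√246 / √(1 − 0.040804)
  = 0.202·15.684387 / 0.979386
  = 3.168246 / 0.979386 = 3.235

3.235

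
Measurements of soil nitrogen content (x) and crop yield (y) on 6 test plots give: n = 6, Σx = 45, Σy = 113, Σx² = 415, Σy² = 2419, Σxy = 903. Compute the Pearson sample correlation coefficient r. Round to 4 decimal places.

0.3697

Numerator: nΣxy − (Σx)(Σy) = 6·903 − (45)(113) = 333
Denominator: √[(nΣx²−(Σx)²)(nΣy²−(Σy)²)]
  nΣx²−(Σx)² = 6·415 − 2025 = 465;  nΣy²−(Σy)² = 6·2419 − 12769 = 1745
  √(465·1745) = √811425 = 900.7913
r = 333 / 900.7913 = 0.3697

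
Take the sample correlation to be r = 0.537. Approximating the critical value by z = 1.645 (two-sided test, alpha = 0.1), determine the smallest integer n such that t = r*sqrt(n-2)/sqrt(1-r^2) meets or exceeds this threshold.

Need r·√(n−2)/√(1−r²) ≥ 1.645
√(n−2) ≥ 1.645·√(1−0.288369) / 0.537 = 1.645·0.843582 / 0.537 = 2.5842
n−2 ≥ 6.6781  ⇒  n ≥ 8.6781
Smallest integer n = 9

9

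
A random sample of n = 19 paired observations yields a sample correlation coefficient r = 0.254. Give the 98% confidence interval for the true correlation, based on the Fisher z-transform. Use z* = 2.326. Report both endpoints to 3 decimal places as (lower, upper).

z_r = atanh(0.254) = 0.259684;  SE = 1/√(n−3) = 1/√16 = 0.250000
z-limits: 0.259684 ± 2.326·0.250000 = 0.259684 ± 0.581500 = [-0.321816, 0.841184]
ρ-limits: (tanh -0.321816, tanh 0.841184) = (-0.311, 0.686)

(-0.311, 0.686)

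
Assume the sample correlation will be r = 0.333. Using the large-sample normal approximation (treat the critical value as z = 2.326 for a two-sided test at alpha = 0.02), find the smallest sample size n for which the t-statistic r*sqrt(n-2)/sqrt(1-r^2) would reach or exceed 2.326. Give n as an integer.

46

Need r·√(n−2)/√(1−r²) ≥ 2.326
√(n−2) ≥ 2.326·√(1−0.110889) / 0.333 = 2.326·0.942927 / 0.333 = 6.5863
n−2 ≥ 43.3793  ⇒  n ≥ 45.3793
Smallest integer n = 46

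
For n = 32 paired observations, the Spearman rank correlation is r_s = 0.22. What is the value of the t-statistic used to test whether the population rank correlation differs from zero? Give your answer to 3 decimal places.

1.235

t = r_s·√(n−2) / √(1−r_s²) with r_s = 0.22, n = 32
  = 0.22·√30 / √(1 − 0.0484)
  = 0.22·5.477226 / 0.975500
  = 1.204990 / 0.975500 = 1.235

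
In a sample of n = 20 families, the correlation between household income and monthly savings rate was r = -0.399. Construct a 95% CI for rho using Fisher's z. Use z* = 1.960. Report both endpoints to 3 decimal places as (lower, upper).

z_r = atanh(-0.399) = -0.422459;  SE = 1/√(n−3) = 1/√17 = 0.242536
z-limits: -0.422459 ± 1.960·0.242536 = -0.422459 ± 0.475371 = [-0.897830, 0.052912]
ρ-limits: (tanh -0.897830, tanh 0.052912) = (-0.715, 0.053)

(-0.715, 0.053)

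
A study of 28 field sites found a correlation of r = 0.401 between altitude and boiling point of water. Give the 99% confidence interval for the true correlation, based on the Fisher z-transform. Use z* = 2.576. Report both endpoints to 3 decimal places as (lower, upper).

Fisher z: z_r = atanh(r) = ½·ln((1+0.401)/(1−0.401)) = 0.424840
SE(z) = 1/√(n−3) = 1/√25 = 0.200000
99% ⇒ z* = 2.576; margin = 2.576·0.200000 = 0.515200
CI on z-scale: (-0.090360, 0.940040)
Back-transform: tanh(-0.090360) = -0.090115, tanh(0.940040) = 0.735241

(-0.090, 0.735)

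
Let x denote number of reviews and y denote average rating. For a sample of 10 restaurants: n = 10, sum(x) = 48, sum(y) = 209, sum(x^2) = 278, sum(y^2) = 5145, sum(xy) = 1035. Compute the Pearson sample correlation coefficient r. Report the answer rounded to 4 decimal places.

0.1654

S_xy = nΣxy − ΣxΣy = 10·1035 − 48·209 = 10350 − 10032 = 318
S_xx = nΣx² − (Σx)² = 10·278 − 48² = 2780 − 2304 = 476
S_yy = nΣy² − (Σy)² = 10·5145 − 209² = 51450 − 43681 = 7769
r = S_xy / √(S_xx·S_yy) = 318 / √(476·7769) = 318 / √3698044 = 318 / 1923.0299 = 0.1654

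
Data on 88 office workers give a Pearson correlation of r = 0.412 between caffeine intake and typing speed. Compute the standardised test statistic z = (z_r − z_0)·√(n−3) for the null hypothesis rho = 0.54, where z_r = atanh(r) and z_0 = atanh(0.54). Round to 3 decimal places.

z_r = atanh(0.412) = 0.438018,  z_0 = atanh(0.54) = 0.604156
SE = 1/√(n−3) = 1/√85 = 0.108465
z = (z_r − z_0)/SE = (0.438018 − 0.604156) / 0.108465 = -0.166138 / 0.108465 = -1.532

-1.532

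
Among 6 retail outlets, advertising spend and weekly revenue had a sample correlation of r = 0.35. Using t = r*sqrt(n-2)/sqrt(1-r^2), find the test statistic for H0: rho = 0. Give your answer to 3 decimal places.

1 − r² = 1 − 0.1225 = 0.8775;  √(1−r²) = 0.936750
√(n−2) = √4 = 2.000000
t = r·√(n−2)/√(1−r²) = 0.35 · 2.000000 / 0.936750 = 0.747

0.747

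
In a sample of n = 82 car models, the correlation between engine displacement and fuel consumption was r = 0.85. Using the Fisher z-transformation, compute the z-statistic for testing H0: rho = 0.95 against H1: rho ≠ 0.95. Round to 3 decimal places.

z_r = atanh(0.85) = 1.256153,  z_0 = atanh(0.95) = 1.831781
SE = 1/√(n−3) = 1/√79 = 0.112509
z = (z_r − z_0)/SE = (1.256153 − 1.831781) / 0.112509 = -0.575628 / 0.112509 = -5.116

-5.116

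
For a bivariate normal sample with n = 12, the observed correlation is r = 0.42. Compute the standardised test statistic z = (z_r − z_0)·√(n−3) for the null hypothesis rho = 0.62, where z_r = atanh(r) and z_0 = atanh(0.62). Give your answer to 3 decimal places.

Fisher z: atanh(0.42) = 0.447692, atanh(0.62) = 0.725005
z = (z_r − z_0)·√(n−3) = (0.447692 − 0.725005)·√9 = -0.277313 · 3.000000 = -0.832

-0.832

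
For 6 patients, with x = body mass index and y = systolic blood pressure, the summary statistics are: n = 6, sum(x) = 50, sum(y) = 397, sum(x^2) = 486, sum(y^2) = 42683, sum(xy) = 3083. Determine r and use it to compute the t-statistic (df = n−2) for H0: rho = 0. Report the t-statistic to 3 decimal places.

S_xy = nΣxy − ΣxΣy = 6·3083 − 50·397 = 18498 − 19850 = -1352
S_xx = nΣx² − (Σx)² = 6·486 − 50² = 2916 − 2500 = 416
S_yy = nΣy² − (Σy)² = 6·42683 − 397² = 256098 − 157609 = 98489
r = S_xy / √(S_xx·S_yy) = -1352 / √(416·98489) = -1352 / √40971424 = -1352 / 6400.8924 = -0.2112
t = r·√(n−2)/√(1−r²) = -0.2112·√4 / √(1−0.044605) = -0.422400 / 0.977443 = -0.432

-0.432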